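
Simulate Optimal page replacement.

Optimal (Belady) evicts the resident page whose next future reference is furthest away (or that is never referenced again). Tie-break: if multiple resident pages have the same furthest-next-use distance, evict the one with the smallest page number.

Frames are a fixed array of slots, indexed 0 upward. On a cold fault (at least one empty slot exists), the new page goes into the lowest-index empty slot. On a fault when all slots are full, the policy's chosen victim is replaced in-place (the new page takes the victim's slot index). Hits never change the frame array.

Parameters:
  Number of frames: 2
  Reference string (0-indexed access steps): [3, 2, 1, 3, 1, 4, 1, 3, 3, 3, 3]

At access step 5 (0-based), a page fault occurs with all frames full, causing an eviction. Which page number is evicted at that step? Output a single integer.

Step 0: ref 3 -> FAULT, frames=[3,-]
Step 1: ref 2 -> FAULT, frames=[3,2]
Step 2: ref 1 -> FAULT, evict 2, frames=[3,1]
Step 3: ref 3 -> HIT, frames=[3,1]
Step 4: ref 1 -> HIT, frames=[3,1]
Step 5: ref 4 -> FAULT, evict 3, frames=[4,1]
At step 5: evicted page 3

Answer: 3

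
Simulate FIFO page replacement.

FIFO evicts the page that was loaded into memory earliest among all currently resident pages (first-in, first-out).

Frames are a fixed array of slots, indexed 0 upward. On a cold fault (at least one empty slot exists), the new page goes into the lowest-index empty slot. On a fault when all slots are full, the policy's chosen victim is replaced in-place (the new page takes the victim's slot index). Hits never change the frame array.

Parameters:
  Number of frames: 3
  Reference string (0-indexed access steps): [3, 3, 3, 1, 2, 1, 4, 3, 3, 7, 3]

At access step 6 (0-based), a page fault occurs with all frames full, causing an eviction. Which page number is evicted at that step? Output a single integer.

Answer: 3

Derivation:
Step 0: ref 3 -> FAULT, frames=[3,-,-]
Step 1: ref 3 -> HIT, frames=[3,-,-]
Step 2: ref 3 -> HIT, frames=[3,-,-]
Step 3: ref 1 -> FAULT, frames=[3,1,-]
Step 4: ref 2 -> FAULT, frames=[3,1,2]
Step 5: ref 1 -> HIT, frames=[3,1,2]
Step 6: ref 4 -> FAULT, evict 3, frames=[4,1,2]
At step 6: evicted page 3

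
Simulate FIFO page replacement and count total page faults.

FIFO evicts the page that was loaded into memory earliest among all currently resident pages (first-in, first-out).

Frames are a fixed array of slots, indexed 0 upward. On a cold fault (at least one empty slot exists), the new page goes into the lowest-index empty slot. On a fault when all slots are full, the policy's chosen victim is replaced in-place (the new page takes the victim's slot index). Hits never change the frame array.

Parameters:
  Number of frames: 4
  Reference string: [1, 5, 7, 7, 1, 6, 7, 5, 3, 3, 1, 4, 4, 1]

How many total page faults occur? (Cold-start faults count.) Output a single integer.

Step 0: ref 1 → FAULT, frames=[1,-,-,-]
Step 1: ref 5 → FAULT, frames=[1,5,-,-]
Step 2: ref 7 → FAULT, frames=[1,5,7,-]
Step 3: ref 7 → HIT, frames=[1,5,7,-]
Step 4: ref 1 → HIT, frames=[1,5,7,-]
Step 5: ref 6 → FAULT, frames=[1,5,7,6]
Step 6: ref 7 → HIT, frames=[1,5,7,6]
Step 7: ref 5 → HIT, frames=[1,5,7,6]
Step 8: ref 3 → FAULT (evict 1), frames=[3,5,7,6]
Step 9: ref 3 → HIT, frames=[3,5,7,6]
Step 10: ref 1 → FAULT (evict 5), frames=[3,1,7,6]
Step 11: ref 4 → FAULT (evict 7), frames=[3,1,4,6]
Step 12: ref 4 → HIT, frames=[3,1,4,6]
Step 13: ref 1 → HIT, frames=[3,1,4,6]
Total faults: 7

Answer: 7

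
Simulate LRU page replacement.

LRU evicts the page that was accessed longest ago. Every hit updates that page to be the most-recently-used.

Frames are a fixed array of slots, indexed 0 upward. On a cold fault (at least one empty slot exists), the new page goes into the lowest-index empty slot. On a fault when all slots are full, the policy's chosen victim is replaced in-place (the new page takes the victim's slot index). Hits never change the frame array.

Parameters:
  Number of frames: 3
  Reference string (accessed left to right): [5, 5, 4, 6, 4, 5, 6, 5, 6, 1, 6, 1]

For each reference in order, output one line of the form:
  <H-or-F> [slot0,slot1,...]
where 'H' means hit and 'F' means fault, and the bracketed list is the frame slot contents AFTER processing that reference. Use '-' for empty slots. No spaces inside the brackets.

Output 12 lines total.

F [5,-,-]
H [5,-,-]
F [5,4,-]
F [5,4,6]
H [5,4,6]
H [5,4,6]
H [5,4,6]
H [5,4,6]
H [5,4,6]
F [5,1,6]
H [5,1,6]
H [5,1,6]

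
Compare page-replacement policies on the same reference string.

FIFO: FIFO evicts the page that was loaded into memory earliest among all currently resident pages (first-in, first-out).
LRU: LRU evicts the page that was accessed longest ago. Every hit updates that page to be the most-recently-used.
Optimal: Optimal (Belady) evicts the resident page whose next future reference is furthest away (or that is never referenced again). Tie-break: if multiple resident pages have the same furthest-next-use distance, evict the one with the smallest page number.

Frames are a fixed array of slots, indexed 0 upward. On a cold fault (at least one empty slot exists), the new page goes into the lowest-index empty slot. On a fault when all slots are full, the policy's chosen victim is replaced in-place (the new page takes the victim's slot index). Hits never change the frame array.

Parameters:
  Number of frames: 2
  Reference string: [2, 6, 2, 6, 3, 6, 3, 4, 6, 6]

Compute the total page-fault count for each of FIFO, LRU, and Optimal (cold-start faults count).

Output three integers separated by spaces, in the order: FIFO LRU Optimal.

Answer: 5 5 4

Derivation:
--- FIFO ---
  step 0: ref 2 -> FAULT, frames=[2,-] (faults so far: 1)
  step 1: ref 6 -> FAULT, frames=[2,6] (faults so far: 2)
  step 2: ref 2 -> HIT, frames=[2,6] (faults so far: 2)
  step 3: ref 6 -> HIT, frames=[2,6] (faults so far: 2)
  step 4: ref 3 -> FAULT, evict 2, frames=[3,6] (faults so far: 3)
  step 5: ref 6 -> HIT, frames=[3,6] (faults so far: 3)
  step 6: ref 3 -> HIT, frames=[3,6] (faults so far: 3)
  step 7: ref 4 -> FAULT, evict 6, frames=[3,4] (faults so far: 4)
  step 8: ref 6 -> FAULT, evict 3, frames=[6,4] (faults so far: 5)
  step 9: ref 6 -> HIT, frames=[6,4] (faults so far: 5)
  FIFO total faults: 5
--- LRU ---
  step 0: ref 2 -> FAULT, frames=[2,-] (faults so far: 1)
  step 1: ref 6 -> FAULT, frames=[2,6] (faults so far: 2)
  step 2: ref 2 -> HIT, frames=[2,6] (faults so far: 2)
  step 3: ref 6 -> HIT, frames=[2,6] (faults so far: 2)
  step 4: ref 3 -> FAULT, evict 2, frames=[3,6] (faults so far: 3)
  step 5: ref 6 -> HIT, frames=[3,6] (faults so far: 3)
  step 6: ref 3 -> HIT, frames=[3,6] (faults so far: 3)
  step 7: ref 4 -> FAULT, evict 6, frames=[3,4] (faults so far: 4)
  step 8: ref 6 -> FAULT, evict 3, frames=[6,4] (faults so far: 5)
  step 9: ref 6 -> HIT, frames=[6,4] (faults so far: 5)
  LRU total faults: 5
--- Optimal ---
  step 0: ref 2 -> FAULT, frames=[2,-] (faults so far: 1)
  step 1: ref 6 -> FAULT, frames=[2,6] (faults so far: 2)
  step 2: ref 2 -> HIT, frames=[2,6] (faults so far: 2)
  step 3: ref 6 -> HIT, frames=[2,6] (faults so far: 2)
  step 4: ref 3 -> FAULT, evict 2, frames=[3,6] (faults so far: 3)
  step 5: ref 6 -> HIT, frames=[3,6] (faults so far: 3)
  step 6: ref 3 -> HIT, frames=[3,6] (faults so far: 3)
  step 7: ref 4 -> FAULT, evict 3, frames=[4,6] (faults so far: 4)
  step 8: ref 6 -> HIT, frames=[4,6] (faults so far: 4)
  step 9: ref 6 -> HIT, frames=[4,6] (faults so far: 4)
  Optimal total faults: 4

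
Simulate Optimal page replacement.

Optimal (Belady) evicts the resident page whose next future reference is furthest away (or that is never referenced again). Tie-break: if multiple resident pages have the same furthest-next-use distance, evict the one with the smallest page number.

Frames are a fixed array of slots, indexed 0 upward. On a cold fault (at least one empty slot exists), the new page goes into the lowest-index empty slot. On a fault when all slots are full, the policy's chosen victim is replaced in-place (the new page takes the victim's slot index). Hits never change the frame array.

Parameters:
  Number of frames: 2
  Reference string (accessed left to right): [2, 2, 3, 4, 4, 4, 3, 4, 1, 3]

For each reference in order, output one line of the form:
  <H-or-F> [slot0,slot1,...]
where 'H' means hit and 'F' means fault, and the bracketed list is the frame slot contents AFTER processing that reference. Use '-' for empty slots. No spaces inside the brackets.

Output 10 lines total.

F [2,-]
H [2,-]
F [2,3]
F [4,3]
H [4,3]
H [4,3]
H [4,3]
H [4,3]
F [1,3]
H [1,3]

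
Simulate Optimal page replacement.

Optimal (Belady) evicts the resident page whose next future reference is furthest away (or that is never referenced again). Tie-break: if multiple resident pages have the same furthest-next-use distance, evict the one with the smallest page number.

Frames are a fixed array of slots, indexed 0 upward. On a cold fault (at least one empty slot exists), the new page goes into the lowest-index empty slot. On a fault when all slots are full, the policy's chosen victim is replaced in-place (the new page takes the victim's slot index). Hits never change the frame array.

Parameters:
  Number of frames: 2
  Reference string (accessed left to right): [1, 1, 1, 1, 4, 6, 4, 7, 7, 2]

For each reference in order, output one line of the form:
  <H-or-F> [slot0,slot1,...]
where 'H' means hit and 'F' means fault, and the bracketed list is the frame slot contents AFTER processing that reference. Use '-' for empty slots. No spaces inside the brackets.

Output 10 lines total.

F [1,-]
H [1,-]
H [1,-]
H [1,-]
F [1,4]
F [6,4]
H [6,4]
F [6,7]
H [6,7]
F [2,7]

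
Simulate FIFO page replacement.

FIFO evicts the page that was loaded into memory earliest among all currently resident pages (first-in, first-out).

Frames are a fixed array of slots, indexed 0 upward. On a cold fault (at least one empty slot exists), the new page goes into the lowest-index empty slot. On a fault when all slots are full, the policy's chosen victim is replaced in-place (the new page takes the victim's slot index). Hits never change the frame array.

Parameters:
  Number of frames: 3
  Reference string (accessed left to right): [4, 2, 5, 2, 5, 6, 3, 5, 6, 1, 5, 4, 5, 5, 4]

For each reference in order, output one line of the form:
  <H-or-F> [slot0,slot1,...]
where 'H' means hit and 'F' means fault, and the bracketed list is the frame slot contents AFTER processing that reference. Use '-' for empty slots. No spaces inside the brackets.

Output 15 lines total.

F [4,-,-]
F [4,2,-]
F [4,2,5]
H [4,2,5]
H [4,2,5]
F [6,2,5]
F [6,3,5]
H [6,3,5]
H [6,3,5]
F [6,3,1]
F [5,3,1]
F [5,4,1]
H [5,4,1]
H [5,4,1]
H [5,4,1]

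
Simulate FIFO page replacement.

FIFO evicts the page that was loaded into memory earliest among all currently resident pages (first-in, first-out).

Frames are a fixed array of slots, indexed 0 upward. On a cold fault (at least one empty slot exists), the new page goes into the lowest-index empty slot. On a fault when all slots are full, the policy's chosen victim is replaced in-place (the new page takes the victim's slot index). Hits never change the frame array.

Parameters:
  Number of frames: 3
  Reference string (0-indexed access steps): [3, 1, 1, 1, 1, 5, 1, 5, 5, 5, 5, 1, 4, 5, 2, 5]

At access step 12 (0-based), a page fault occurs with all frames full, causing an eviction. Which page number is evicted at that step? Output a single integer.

Step 0: ref 3 -> FAULT, frames=[3,-,-]
Step 1: ref 1 -> FAULT, frames=[3,1,-]
Step 2: ref 1 -> HIT, frames=[3,1,-]
Step 3: ref 1 -> HIT, frames=[3,1,-]
Step 4: ref 1 -> HIT, frames=[3,1,-]
Step 5: ref 5 -> FAULT, frames=[3,1,5]
Step 6: ref 1 -> HIT, frames=[3,1,5]
Step 7: ref 5 -> HIT, frames=[3,1,5]
Step 8: ref 5 -> HIT, frames=[3,1,5]
Step 9: ref 5 -> HIT, frames=[3,1,5]
Step 10: ref 5 -> HIT, frames=[3,1,5]
Step 11: ref 1 -> HIT, frames=[3,1,5]
Step 12: ref 4 -> FAULT, evict 3, frames=[4,1,5]
At step 12: evicted page 3

Answer: 3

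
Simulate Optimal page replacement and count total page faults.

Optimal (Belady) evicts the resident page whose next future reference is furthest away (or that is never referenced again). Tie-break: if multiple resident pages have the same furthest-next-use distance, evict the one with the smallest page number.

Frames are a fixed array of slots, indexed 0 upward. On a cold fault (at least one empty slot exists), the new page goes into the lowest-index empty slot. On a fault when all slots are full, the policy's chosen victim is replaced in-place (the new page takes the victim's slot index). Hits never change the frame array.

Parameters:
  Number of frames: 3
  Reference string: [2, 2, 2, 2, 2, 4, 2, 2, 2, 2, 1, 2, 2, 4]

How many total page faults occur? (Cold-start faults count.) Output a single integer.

Step 0: ref 2 → FAULT, frames=[2,-,-]
Step 1: ref 2 → HIT, frames=[2,-,-]
Step 2: ref 2 → HIT, frames=[2,-,-]
Step 3: ref 2 → HIT, frames=[2,-,-]
Step 4: ref 2 → HIT, frames=[2,-,-]
Step 5: ref 4 → FAULT, frames=[2,4,-]
Step 6: ref 2 → HIT, frames=[2,4,-]
Step 7: ref 2 → HIT, frames=[2,4,-]
Step 8: ref 2 → HIT, frames=[2,4,-]
Step 9: ref 2 → HIT, frames=[2,4,-]
Step 10: ref 1 → FAULT, frames=[2,4,1]
Step 11: ref 2 → HIT, frames=[2,4,1]
Step 12: ref 2 → HIT, frames=[2,4,1]
Step 13: ref 4 → HIT, frames=[2,4,1]
Total faults: 3

Answer: 3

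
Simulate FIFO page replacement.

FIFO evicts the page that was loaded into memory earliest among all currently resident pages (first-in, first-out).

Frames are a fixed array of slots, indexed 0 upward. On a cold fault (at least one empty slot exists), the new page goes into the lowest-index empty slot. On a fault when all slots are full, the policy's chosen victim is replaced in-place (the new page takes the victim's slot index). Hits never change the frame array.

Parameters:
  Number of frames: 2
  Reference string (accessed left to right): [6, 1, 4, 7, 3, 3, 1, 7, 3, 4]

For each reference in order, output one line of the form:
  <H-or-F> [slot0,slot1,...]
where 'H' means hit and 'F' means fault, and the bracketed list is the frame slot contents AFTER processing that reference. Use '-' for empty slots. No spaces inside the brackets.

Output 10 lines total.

F [6,-]
F [6,1]
F [4,1]
F [4,7]
F [3,7]
H [3,7]
F [3,1]
F [7,1]
F [7,3]
F [4,3]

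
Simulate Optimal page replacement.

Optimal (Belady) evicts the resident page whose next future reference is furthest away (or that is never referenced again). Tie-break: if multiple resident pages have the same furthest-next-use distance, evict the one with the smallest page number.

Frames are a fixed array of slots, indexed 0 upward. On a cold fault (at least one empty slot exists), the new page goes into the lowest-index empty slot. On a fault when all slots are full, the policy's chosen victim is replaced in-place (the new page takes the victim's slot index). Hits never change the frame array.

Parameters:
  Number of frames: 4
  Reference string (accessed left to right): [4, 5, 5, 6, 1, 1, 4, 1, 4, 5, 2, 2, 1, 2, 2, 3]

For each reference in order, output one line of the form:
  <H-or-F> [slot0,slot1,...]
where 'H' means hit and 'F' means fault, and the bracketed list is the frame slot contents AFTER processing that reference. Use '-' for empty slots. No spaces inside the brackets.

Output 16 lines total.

F [4,-,-,-]
F [4,5,-,-]
H [4,5,-,-]
F [4,5,6,-]
F [4,5,6,1]
H [4,5,6,1]
H [4,5,6,1]
H [4,5,6,1]
H [4,5,6,1]
H [4,5,6,1]
F [2,5,6,1]
H [2,5,6,1]
H [2,5,6,1]
H [2,5,6,1]
H [2,5,6,1]
F [2,5,6,3]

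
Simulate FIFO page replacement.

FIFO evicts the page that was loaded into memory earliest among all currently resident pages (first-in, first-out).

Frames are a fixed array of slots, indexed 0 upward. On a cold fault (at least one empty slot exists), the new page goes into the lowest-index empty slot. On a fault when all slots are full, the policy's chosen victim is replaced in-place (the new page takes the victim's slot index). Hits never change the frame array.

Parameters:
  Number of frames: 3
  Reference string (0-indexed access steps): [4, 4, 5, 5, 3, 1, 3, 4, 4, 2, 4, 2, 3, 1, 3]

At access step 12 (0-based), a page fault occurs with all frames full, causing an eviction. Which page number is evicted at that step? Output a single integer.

Step 0: ref 4 -> FAULT, frames=[4,-,-]
Step 1: ref 4 -> HIT, frames=[4,-,-]
Step 2: ref 5 -> FAULT, frames=[4,5,-]
Step 3: ref 5 -> HIT, frames=[4,5,-]
Step 4: ref 3 -> FAULT, frames=[4,5,3]
Step 5: ref 1 -> FAULT, evict 4, frames=[1,5,3]
Step 6: ref 3 -> HIT, frames=[1,5,3]
Step 7: ref 4 -> FAULT, evict 5, frames=[1,4,3]
Step 8: ref 4 -> HIT, frames=[1,4,3]
Step 9: ref 2 -> FAULT, evict 3, frames=[1,4,2]
Step 10: ref 4 -> HIT, frames=[1,4,2]
Step 11: ref 2 -> HIT, frames=[1,4,2]
Step 12: ref 3 -> FAULT, evict 1, frames=[3,4,2]
At step 12: evicted page 1

Answer: 1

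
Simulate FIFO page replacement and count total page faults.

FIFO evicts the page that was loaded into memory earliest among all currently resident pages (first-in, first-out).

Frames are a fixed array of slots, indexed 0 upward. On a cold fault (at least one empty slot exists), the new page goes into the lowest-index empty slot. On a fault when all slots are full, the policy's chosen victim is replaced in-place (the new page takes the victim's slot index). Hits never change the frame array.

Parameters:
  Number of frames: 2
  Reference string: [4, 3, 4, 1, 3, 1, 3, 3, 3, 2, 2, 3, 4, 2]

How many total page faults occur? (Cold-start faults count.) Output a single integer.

Step 0: ref 4 → FAULT, frames=[4,-]
Step 1: ref 3 → FAULT, frames=[4,3]
Step 2: ref 4 → HIT, frames=[4,3]
Step 3: ref 1 → FAULT (evict 4), frames=[1,3]
Step 4: ref 3 → HIT, frames=[1,3]
Step 5: ref 1 → HIT, frames=[1,3]
Step 6: ref 3 → HIT, frames=[1,3]
Step 7: ref 3 → HIT, frames=[1,3]
Step 8: ref 3 → HIT, frames=[1,3]
Step 9: ref 2 → FAULT (evict 3), frames=[1,2]
Step 10: ref 2 → HIT, frames=[1,2]
Step 11: ref 3 → FAULT (evict 1), frames=[3,2]
Step 12: ref 4 → FAULT (evict 2), frames=[3,4]
Step 13: ref 2 → FAULT (evict 3), frames=[2,4]
Total faults: 7

Answer: 7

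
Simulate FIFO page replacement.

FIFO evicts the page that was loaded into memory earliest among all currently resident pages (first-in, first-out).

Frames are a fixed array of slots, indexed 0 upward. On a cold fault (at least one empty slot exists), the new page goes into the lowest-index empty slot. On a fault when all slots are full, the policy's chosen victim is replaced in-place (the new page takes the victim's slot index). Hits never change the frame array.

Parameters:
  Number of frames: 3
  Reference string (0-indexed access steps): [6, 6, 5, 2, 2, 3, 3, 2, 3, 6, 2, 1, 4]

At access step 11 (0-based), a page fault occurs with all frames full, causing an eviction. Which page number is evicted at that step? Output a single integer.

Answer: 2

Derivation:
Step 0: ref 6 -> FAULT, frames=[6,-,-]
Step 1: ref 6 -> HIT, frames=[6,-,-]
Step 2: ref 5 -> FAULT, frames=[6,5,-]
Step 3: ref 2 -> FAULT, frames=[6,5,2]
Step 4: ref 2 -> HIT, frames=[6,5,2]
Step 5: ref 3 -> FAULT, evict 6, frames=[3,5,2]
Step 6: ref 3 -> HIT, frames=[3,5,2]
Step 7: ref 2 -> HIT, frames=[3,5,2]
Step 8: ref 3 -> HIT, frames=[3,5,2]
Step 9: ref 6 -> FAULT, evict 5, frames=[3,6,2]
Step 10: ref 2 -> HIT, frames=[3,6,2]
Step 11: ref 1 -> FAULT, evict 2, frames=[3,6,1]
At step 11: evicted page 2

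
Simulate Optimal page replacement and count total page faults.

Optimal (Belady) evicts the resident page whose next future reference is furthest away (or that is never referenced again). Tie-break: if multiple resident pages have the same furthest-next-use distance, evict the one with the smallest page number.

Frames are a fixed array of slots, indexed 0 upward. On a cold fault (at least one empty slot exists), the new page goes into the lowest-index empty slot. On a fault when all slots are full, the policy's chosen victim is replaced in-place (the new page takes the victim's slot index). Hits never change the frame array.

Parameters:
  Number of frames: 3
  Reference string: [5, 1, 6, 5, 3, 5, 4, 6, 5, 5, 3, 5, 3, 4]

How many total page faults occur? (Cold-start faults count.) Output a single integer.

Step 0: ref 5 → FAULT, frames=[5,-,-]
Step 1: ref 1 → FAULT, frames=[5,1,-]
Step 2: ref 6 → FAULT, frames=[5,1,6]
Step 3: ref 5 → HIT, frames=[5,1,6]
Step 4: ref 3 → FAULT (evict 1), frames=[5,3,6]
Step 5: ref 5 → HIT, frames=[5,3,6]
Step 6: ref 4 → FAULT (evict 3), frames=[5,4,6]
Step 7: ref 6 → HIT, frames=[5,4,6]
Step 8: ref 5 → HIT, frames=[5,4,6]
Step 9: ref 5 → HIT, frames=[5,4,6]
Step 10: ref 3 → FAULT (evict 6), frames=[5,4,3]
Step 11: ref 5 → HIT, frames=[5,4,3]
Step 12: ref 3 → HIT, frames=[5,4,3]
Step 13: ref 4 → HIT, frames=[5,4,3]
Total faults: 6

Answer: 6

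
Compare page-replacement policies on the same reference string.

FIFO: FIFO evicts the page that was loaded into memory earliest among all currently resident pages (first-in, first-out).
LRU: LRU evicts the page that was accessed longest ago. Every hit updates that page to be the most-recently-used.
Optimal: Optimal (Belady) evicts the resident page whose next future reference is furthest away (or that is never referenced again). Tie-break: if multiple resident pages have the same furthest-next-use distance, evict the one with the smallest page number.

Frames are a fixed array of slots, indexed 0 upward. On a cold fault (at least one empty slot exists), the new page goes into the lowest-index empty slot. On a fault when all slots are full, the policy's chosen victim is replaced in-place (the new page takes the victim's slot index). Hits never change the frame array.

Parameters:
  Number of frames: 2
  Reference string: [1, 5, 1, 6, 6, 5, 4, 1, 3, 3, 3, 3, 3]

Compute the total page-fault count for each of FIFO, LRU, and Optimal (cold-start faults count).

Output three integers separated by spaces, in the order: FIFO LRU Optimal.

Answer: 6 7 6

Derivation:
--- FIFO ---
  step 0: ref 1 -> FAULT, frames=[1,-] (faults so far: 1)
  step 1: ref 5 -> FAULT, frames=[1,5] (faults so far: 2)
  step 2: ref 1 -> HIT, frames=[1,5] (faults so far: 2)
  step 3: ref 6 -> FAULT, evict 1, frames=[6,5] (faults so far: 3)
  step 4: ref 6 -> HIT, frames=[6,5] (faults so far: 3)
  step 5: ref 5 -> HIT, frames=[6,5] (faults so far: 3)
  step 6: ref 4 -> FAULT, evict 5, frames=[6,4] (faults so far: 4)
  step 7: ref 1 -> FAULT, evict 6, frames=[1,4] (faults so far: 5)
  step 8: ref 3 -> FAULT, evict 4, frames=[1,3] (faults so far: 6)
  step 9: ref 3 -> HIT, frames=[1,3] (faults so far: 6)
  step 10: ref 3 -> HIT, frames=[1,3] (faults so far: 6)
  step 11: ref 3 -> HIT, frames=[1,3] (faults so far: 6)
  step 12: ref 3 -> HIT, frames=[1,3] (faults so far: 6)
  FIFO total faults: 6
--- LRU ---
  step 0: ref 1 -> FAULT, frames=[1,-] (faults so far: 1)
  step 1: ref 5 -> FAULT, frames=[1,5] (faults so far: 2)
  step 2: ref 1 -> HIT, frames=[1,5] (faults so far: 2)
  step 3: ref 6 -> FAULT, evict 5, frames=[1,6] (faults so far: 3)
  step 4: ref 6 -> HIT, frames=[1,6] (faults so far: 3)
  step 5: ref 5 -> FAULT, evict 1, frames=[5,6] (faults so far: 4)
  step 6: ref 4 -> FAULT, evict 6, frames=[5,4] (faults so far: 5)
  step 7: ref 1 -> FAULT, evict 5, frames=[1,4] (faults so far: 6)
  step 8: ref 3 -> FAULT, evict 4, frames=[1,3] (faults so far: 7)
  step 9: ref 3 -> HIT, frames=[1,3] (faults so far: 7)
  step 10: ref 3 -> HIT, frames=[1,3] (faults so far: 7)
  step 11: ref 3 -> HIT, frames=[1,3] (faults so far: 7)
  step 12: ref 3 -> HIT, frames=[1,3] (faults so far: 7)
  LRU total faults: 7
--- Optimal ---
  step 0: ref 1 -> FAULT, frames=[1,-] (faults so far: 1)
  step 1: ref 5 -> FAULT, frames=[1,5] (faults so far: 2)
  step 2: ref 1 -> HIT, frames=[1,5] (faults so far: 2)
  step 3: ref 6 -> FAULT, evict 1, frames=[6,5] (faults so far: 3)
  step 4: ref 6 -> HIT, frames=[6,5] (faults so far: 3)
  step 5: ref 5 -> HIT, frames=[6,5] (faults so far: 3)
  step 6: ref 4 -> FAULT, evict 5, frames=[6,4] (faults so far: 4)
  step 7: ref 1 -> FAULT, evict 4, frames=[6,1] (faults so far: 5)
  step 8: ref 3 -> FAULT, evict 1, frames=[6,3] (faults so far: 6)
  step 9: ref 3 -> HIT, frames=[6,3] (faults so far: 6)
  step 10: ref 3 -> HIT, frames=[6,3] (faults so far: 6)
  step 11: ref 3 -> HIT, frames=[6,3] (faults so far: 6)
  step 12: ref 3 -> HIT, frames=[6,3] (faults so far: 6)
  Optimal total faults: 6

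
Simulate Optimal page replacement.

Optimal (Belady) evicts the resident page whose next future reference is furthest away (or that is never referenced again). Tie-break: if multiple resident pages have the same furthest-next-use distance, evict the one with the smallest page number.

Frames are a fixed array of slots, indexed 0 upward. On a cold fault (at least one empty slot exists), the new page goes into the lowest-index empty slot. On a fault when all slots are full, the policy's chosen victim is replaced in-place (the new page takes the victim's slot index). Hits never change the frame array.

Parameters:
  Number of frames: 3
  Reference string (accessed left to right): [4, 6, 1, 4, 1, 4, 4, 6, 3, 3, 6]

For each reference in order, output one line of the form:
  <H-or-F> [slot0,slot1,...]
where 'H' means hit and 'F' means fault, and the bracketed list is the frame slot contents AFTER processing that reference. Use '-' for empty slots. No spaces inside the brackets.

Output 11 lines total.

F [4,-,-]
F [4,6,-]
F [4,6,1]
H [4,6,1]
H [4,6,1]
H [4,6,1]
H [4,6,1]
H [4,6,1]
F [4,6,3]
H [4,6,3]
H [4,6,3]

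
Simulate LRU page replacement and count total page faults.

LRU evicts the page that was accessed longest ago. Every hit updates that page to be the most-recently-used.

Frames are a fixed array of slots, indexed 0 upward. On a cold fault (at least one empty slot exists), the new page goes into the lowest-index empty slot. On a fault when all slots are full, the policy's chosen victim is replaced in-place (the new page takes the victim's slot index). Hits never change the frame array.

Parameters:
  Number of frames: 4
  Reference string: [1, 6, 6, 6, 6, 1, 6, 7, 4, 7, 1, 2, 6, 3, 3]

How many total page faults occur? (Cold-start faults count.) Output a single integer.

Answer: 7

Derivation:
Step 0: ref 1 → FAULT, frames=[1,-,-,-]
Step 1: ref 6 → FAULT, frames=[1,6,-,-]
Step 2: ref 6 → HIT, frames=[1,6,-,-]
Step 3: ref 6 → HIT, frames=[1,6,-,-]
Step 4: ref 6 → HIT, frames=[1,6,-,-]
Step 5: ref 1 → HIT, frames=[1,6,-,-]
Step 6: ref 6 → HIT, frames=[1,6,-,-]
Step 7: ref 7 → FAULT, frames=[1,6,7,-]
Step 8: ref 4 → FAULT, frames=[1,6,7,4]
Step 9: ref 7 → HIT, frames=[1,6,7,4]
Step 10: ref 1 → HIT, frames=[1,6,7,4]
Step 11: ref 2 → FAULT (evict 6), frames=[1,2,7,4]
Step 12: ref 6 → FAULT (evict 4), frames=[1,2,7,6]
Step 13: ref 3 → FAULT (evict 7), frames=[1,2,3,6]
Step 14: ref 3 → HIT, frames=[1,2,3,6]
Total faults: 7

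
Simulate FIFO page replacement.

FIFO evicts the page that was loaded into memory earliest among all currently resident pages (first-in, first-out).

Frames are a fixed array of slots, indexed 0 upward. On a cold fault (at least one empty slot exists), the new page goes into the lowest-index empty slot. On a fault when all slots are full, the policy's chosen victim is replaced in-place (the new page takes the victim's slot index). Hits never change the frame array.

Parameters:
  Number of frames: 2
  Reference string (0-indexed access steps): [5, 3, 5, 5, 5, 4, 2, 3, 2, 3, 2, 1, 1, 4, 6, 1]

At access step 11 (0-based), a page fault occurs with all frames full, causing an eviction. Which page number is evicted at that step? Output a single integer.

Answer: 2

Derivation:
Step 0: ref 5 -> FAULT, frames=[5,-]
Step 1: ref 3 -> FAULT, frames=[5,3]
Step 2: ref 5 -> HIT, frames=[5,3]
Step 3: ref 5 -> HIT, frames=[5,3]
Step 4: ref 5 -> HIT, frames=[5,3]
Step 5: ref 4 -> FAULT, evict 5, frames=[4,3]
Step 6: ref 2 -> FAULT, evict 3, frames=[4,2]
Step 7: ref 3 -> FAULT, evict 4, frames=[3,2]
Step 8: ref 2 -> HIT, frames=[3,2]
Step 9: ref 3 -> HIT, frames=[3,2]
Step 10: ref 2 -> HIT, frames=[3,2]
Step 11: ref 1 -> FAULT, evict 2, frames=[3,1]
At step 11: evicted page 2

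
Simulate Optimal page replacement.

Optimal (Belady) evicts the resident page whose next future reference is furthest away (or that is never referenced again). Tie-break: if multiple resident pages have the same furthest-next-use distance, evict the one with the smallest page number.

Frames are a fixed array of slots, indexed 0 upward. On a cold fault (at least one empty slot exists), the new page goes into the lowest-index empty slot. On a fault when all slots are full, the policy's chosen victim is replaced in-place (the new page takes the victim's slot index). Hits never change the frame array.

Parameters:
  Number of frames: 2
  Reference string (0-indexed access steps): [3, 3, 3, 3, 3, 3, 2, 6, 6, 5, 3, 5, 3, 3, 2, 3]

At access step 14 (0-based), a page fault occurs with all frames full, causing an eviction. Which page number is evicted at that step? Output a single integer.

Step 0: ref 3 -> FAULT, frames=[3,-]
Step 1: ref 3 -> HIT, frames=[3,-]
Step 2: ref 3 -> HIT, frames=[3,-]
Step 3: ref 3 -> HIT, frames=[3,-]
Step 4: ref 3 -> HIT, frames=[3,-]
Step 5: ref 3 -> HIT, frames=[3,-]
Step 6: ref 2 -> FAULT, frames=[3,2]
Step 7: ref 6 -> FAULT, evict 2, frames=[3,6]
Step 8: ref 6 -> HIT, frames=[3,6]
Step 9: ref 5 -> FAULT, evict 6, frames=[3,5]
Step 10: ref 3 -> HIT, frames=[3,5]
Step 11: ref 5 -> HIT, frames=[3,5]
Step 12: ref 3 -> HIT, frames=[3,5]
Step 13: ref 3 -> HIT, frames=[3,5]
Step 14: ref 2 -> FAULT, evict 5, frames=[3,2]
At step 14: evicted page 5

Answer: 5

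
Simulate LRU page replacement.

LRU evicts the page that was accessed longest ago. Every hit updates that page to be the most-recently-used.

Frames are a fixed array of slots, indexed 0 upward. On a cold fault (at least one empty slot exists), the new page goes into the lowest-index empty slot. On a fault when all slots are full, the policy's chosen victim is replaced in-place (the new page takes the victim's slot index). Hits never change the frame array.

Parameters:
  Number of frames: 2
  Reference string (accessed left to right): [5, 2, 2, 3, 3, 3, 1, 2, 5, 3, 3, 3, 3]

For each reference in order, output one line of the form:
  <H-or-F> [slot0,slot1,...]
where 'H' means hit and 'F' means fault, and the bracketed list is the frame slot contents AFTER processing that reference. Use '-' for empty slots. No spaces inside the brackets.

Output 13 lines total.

F [5,-]
F [5,2]
H [5,2]
F [3,2]
H [3,2]
H [3,2]
F [3,1]
F [2,1]
F [2,5]
F [3,5]
H [3,5]
H [3,5]
H [3,5]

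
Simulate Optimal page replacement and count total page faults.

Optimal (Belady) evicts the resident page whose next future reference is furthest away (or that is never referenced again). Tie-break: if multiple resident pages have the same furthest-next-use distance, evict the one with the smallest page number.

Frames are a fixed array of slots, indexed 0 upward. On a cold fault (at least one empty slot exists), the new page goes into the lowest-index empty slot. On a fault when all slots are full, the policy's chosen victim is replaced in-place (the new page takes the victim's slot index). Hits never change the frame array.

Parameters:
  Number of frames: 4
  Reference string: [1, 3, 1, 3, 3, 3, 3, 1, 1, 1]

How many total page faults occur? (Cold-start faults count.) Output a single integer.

Answer: 2

Derivation:
Step 0: ref 1 → FAULT, frames=[1,-,-,-]
Step 1: ref 3 → FAULT, frames=[1,3,-,-]
Step 2: ref 1 → HIT, frames=[1,3,-,-]
Step 3: ref 3 → HIT, frames=[1,3,-,-]
Step 4: ref 3 → HIT, frames=[1,3,-,-]
Step 5: ref 3 → HIT, frames=[1,3,-,-]
Step 6: ref 3 → HIT, frames=[1,3,-,-]
Step 7: ref 1 → HIT, frames=[1,3,-,-]
Step 8: ref 1 → HIT, frames=[1,3,-,-]
Step 9: ref 1 → HIT, frames=[1,3,-,-]
Total faults: 2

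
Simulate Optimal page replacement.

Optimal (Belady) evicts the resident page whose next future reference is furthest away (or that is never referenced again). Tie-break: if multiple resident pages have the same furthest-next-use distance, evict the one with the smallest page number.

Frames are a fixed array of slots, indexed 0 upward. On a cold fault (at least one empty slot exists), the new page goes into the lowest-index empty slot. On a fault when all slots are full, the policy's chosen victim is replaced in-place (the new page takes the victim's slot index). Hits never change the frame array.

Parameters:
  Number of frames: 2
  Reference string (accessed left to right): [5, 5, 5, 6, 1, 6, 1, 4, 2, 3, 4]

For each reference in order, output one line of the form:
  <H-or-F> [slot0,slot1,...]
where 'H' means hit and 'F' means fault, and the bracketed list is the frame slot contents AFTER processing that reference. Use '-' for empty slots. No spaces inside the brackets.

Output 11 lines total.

F [5,-]
H [5,-]
H [5,-]
F [5,6]
F [1,6]
H [1,6]
H [1,6]
F [4,6]
F [4,2]
F [4,3]
H [4,3]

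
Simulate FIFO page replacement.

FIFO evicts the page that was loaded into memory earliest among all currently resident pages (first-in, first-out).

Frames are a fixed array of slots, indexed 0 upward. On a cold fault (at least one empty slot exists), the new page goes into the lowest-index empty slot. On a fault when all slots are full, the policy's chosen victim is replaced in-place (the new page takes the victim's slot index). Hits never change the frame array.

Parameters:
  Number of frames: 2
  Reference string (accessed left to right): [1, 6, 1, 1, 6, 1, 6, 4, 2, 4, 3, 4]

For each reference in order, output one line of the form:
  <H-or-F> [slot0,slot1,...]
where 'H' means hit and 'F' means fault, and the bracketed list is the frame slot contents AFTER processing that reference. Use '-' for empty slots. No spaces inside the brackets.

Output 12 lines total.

F [1,-]
F [1,6]
H [1,6]
H [1,6]
H [1,6]
H [1,6]
H [1,6]
F [4,6]
F [4,2]
H [4,2]
F [3,2]
F [3,4]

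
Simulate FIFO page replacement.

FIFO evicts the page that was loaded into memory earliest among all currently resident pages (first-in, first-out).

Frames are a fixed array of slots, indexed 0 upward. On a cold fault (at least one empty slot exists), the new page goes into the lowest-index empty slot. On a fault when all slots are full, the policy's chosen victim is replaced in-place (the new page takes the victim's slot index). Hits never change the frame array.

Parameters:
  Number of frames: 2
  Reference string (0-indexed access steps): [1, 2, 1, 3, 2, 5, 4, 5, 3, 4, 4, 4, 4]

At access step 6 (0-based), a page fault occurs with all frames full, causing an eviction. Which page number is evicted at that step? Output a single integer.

Answer: 3

Derivation:
Step 0: ref 1 -> FAULT, frames=[1,-]
Step 1: ref 2 -> FAULT, frames=[1,2]
Step 2: ref 1 -> HIT, frames=[1,2]
Step 3: ref 3 -> FAULT, evict 1, frames=[3,2]
Step 4: ref 2 -> HIT, frames=[3,2]
Step 5: ref 5 -> FAULT, evict 2, frames=[3,5]
Step 6: ref 4 -> FAULT, evict 3, frames=[4,5]
At step 6: evicted page 3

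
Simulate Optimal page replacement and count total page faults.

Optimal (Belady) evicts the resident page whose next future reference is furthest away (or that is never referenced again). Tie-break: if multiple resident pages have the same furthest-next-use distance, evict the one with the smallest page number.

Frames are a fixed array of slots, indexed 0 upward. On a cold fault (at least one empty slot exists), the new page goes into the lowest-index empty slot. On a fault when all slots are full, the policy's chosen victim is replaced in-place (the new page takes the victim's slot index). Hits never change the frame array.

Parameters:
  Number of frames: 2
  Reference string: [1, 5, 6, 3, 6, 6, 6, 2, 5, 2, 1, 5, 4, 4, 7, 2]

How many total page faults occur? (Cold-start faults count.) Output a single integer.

Answer: 10

Derivation:
Step 0: ref 1 → FAULT, frames=[1,-]
Step 1: ref 5 → FAULT, frames=[1,5]
Step 2: ref 6 → FAULT (evict 1), frames=[6,5]
Step 3: ref 3 → FAULT (evict 5), frames=[6,3]
Step 4: ref 6 → HIT, frames=[6,3]
Step 5: ref 6 → HIT, frames=[6,3]
Step 6: ref 6 → HIT, frames=[6,3]
Step 7: ref 2 → FAULT (evict 3), frames=[6,2]
Step 8: ref 5 → FAULT (evict 6), frames=[5,2]
Step 9: ref 2 → HIT, frames=[5,2]
Step 10: ref 1 → FAULT (evict 2), frames=[5,1]
Step 11: ref 5 → HIT, frames=[5,1]
Step 12: ref 4 → FAULT (evict 1), frames=[5,4]
Step 13: ref 4 → HIT, frames=[5,4]
Step 14: ref 7 → FAULT (evict 4), frames=[5,7]
Step 15: ref 2 → FAULT (evict 5), frames=[2,7]
Total faults: 10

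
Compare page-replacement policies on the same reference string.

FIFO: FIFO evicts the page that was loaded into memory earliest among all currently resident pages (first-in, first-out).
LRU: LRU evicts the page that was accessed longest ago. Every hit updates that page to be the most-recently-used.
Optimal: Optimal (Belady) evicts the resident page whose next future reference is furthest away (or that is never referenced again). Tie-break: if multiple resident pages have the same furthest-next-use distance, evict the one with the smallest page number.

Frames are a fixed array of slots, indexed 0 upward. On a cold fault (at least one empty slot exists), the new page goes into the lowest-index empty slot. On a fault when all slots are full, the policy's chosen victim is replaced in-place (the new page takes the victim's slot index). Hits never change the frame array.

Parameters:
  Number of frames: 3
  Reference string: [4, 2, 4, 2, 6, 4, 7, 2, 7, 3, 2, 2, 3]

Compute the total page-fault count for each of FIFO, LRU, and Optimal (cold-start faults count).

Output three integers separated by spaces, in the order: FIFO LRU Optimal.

Answer: 6 6 5

Derivation:
--- FIFO ---
  step 0: ref 4 -> FAULT, frames=[4,-,-] (faults so far: 1)
  step 1: ref 2 -> FAULT, frames=[4,2,-] (faults so far: 2)
  step 2: ref 4 -> HIT, frames=[4,2,-] (faults so far: 2)
  step 3: ref 2 -> HIT, frames=[4,2,-] (faults so far: 2)
  step 4: ref 6 -> FAULT, frames=[4,2,6] (faults so far: 3)
  step 5: ref 4 -> HIT, frames=[4,2,6] (faults so far: 3)
  step 6: ref 7 -> FAULT, evict 4, frames=[7,2,6] (faults so far: 4)
  step 7: ref 2 -> HIT, frames=[7,2,6] (faults so far: 4)
  step 8: ref 7 -> HIT, frames=[7,2,6] (faults so far: 4)
  step 9: ref 3 -> FAULT, evict 2, frames=[7,3,6] (faults so far: 5)
  step 10: ref 2 -> FAULT, evict 6, frames=[7,3,2] (faults so far: 6)
  step 11: ref 2 -> HIT, frames=[7,3,2] (faults so far: 6)
  step 12: ref 3 -> HIT, frames=[7,3,2] (faults so far: 6)
  FIFO total faults: 6
--- LRU ---
  step 0: ref 4 -> FAULT, frames=[4,-,-] (faults so far: 1)
  step 1: ref 2 -> FAULT, frames=[4,2,-] (faults so far: 2)
  step 2: ref 4 -> HIT, frames=[4,2,-] (faults so far: 2)
  step 3: ref 2 -> HIT, frames=[4,2,-] (faults so far: 2)
  step 4: ref 6 -> FAULT, frames=[4,2,6] (faults so far: 3)
  step 5: ref 4 -> HIT, frames=[4,2,6] (faults so far: 3)
  step 6: ref 7 -> FAULT, evict 2, frames=[4,7,6] (faults so far: 4)
  step 7: ref 2 -> FAULT, evict 6, frames=[4,7,2] (faults so far: 5)
  step 8: ref 7 -> HIT, frames=[4,7,2] (faults so far: 5)
  step 9: ref 3 -> FAULT, evict 4, frames=[3,7,2] (faults so far: 6)
  step 10: ref 2 -> HIT, frames=[3,7,2] (faults so far: 6)
  step 11: ref 2 -> HIT, frames=[3,7,2] (faults so far: 6)
  step 12: ref 3 -> HIT, frames=[3,7,2] (faults so far: 6)
  LRU total faults: 6
--- Optimal ---
  step 0: ref 4 -> FAULT, frames=[4,-,-] (faults so far: 1)
  step 1: ref 2 -> FAULT, frames=[4,2,-] (faults so far: 2)
  step 2: ref 4 -> HIT, frames=[4,2,-] (faults so far: 2)
  step 3: ref 2 -> HIT, frames=[4,2,-] (faults so far: 2)
  step 4: ref 6 -> FAULT, frames=[4,2,6] (faults so far: 3)
  step 5: ref 4 -> HIT, frames=[4,2,6] (faults so far: 3)
  step 6: ref 7 -> FAULT, evict 4, frames=[7,2,6] (faults so far: 4)
  step 7: ref 2 -> HIT, frames=[7,2,6] (faults so far: 4)
  step 8: ref 7 -> HIT, frames=[7,2,6] (faults so far: 4)
  step 9: ref 3 -> FAULT, evict 6, frames=[7,2,3] (faults so far: 5)
  step 10: ref 2 -> HIT, frames=[7,2,3] (faults so far: 5)
  step 11: ref 2 -> HIT, frames=[7,2,3] (faults so far: 5)
  step 12: ref 3 -> HIT, frames=[7,2,3] (faults so far: 5)
  Optimal total faults: 5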